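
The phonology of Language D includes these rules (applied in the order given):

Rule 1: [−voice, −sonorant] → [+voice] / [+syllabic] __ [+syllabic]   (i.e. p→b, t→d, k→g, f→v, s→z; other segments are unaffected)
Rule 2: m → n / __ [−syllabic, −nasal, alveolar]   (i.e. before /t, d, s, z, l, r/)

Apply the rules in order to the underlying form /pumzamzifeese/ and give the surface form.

Rule 1 (intervocalic voicing): /f/ is a voiceless obstruent between vowels /i/ and /e/, so it voices to [v]. /s/ is a voiceless obstruent between vowels /e/ and /e/, so it voices to [z]. /pumzamzifeese/ → pumzamziveeze.
Rule 2 (nasal place assimilation): /m/ precedes the alveolar consonant /z/, so it assimilates in place to [n]. /m/ precedes the alveolar consonant /z/, so it assimilates in place to [n]. /pumzamziveeze/ → punzanziveeze.

punzanziveeze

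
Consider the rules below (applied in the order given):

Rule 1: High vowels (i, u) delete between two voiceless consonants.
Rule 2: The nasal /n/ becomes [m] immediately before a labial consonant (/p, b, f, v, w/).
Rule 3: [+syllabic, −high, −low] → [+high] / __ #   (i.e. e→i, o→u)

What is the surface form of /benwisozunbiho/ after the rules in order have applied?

bemwisozumbihu

Rule 1 (high vowel syncope): no segment meets the environment; /benwisozunbiho/ is unchanged.
Rule 2 (nasal place assimilation): /n/ precedes the labial consonant /w/, so it assimilates in place to [m]. /n/ precedes the labial consonant /b/, so it assimilates in place to [m]. /benwisozunbiho/ → bemwisozumbiho.
Rule 3 (final vowel raising): /o/ is a mid vowel in word-final position, so it raises to [u]. /bemwisozumbiho/ → bemwisozumbihu.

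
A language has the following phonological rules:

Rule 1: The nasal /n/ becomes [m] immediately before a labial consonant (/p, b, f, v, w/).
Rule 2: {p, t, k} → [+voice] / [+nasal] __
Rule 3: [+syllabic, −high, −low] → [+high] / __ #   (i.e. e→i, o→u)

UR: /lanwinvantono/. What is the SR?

Rule 1 (nasal place assimilation): /n/ precedes the labial consonant /w/, so it assimilates in place to [m]. /n/ precedes the labial consonant /v/, so it assimilates in place to [m]. /lanwinvantono/ → lamwimvantono.
Rule 2 (post-nasal voicing): /t/ is a voiceless stop immediately after the nasal /n/, so it voices to [d]. /lamwimvantono/ → lamwimvandono.
Rule 3 (final vowel raising): /o/ is a mid vowel in word-final position, so it raises to [u]. /lamwimvandono/ → lamwimvandonu.

lamwimvandonu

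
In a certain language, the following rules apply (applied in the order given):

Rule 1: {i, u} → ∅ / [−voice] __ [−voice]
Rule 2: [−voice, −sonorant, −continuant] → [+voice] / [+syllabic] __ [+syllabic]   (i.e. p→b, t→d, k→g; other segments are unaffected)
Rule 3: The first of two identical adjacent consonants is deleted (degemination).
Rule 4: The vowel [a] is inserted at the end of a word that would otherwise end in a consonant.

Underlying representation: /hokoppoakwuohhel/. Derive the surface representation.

Rule 1 (high vowel syncope): no segment meets the environment; /hokoppoakwuohhel/ is unchanged.
Rule 2 (intervocalic voicing): /k/ is a voiceless stop between vowels /o/ and /o/, so it voices to [g]. /hokoppoakwuohhel/ → hogoppoakwuohhel.
Rule 3 (degemination): /pp/ is a geminate; the first /p/ deletes. /hh/ is a geminate; the first /h/ deletes. /hogoppoakwuohhel/ → hogopoakwuohel.
Rule 4 (final a-epenthesis): the form ends in the consonant /l/, so [a] is inserted word-finally. /hogopoakwuohel/ → hogopoakwuohela.

hogopoakwuohela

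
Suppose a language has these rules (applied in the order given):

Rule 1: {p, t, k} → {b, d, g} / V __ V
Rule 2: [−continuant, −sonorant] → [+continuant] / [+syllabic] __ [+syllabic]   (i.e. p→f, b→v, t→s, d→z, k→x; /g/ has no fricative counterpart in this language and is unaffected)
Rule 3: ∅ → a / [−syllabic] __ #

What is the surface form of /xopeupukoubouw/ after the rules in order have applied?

xoveuvugouvouwa

Rule 1 (intervocalic voicing): /p/ is a voiceless stop between vowels /o/ and /e/, so it voices to [b]. /p/ is a voiceless stop between vowels /u/ and /u/, so it voices to [b]. /k/ is a voiceless stop between vowels /u/ and /o/, so it voices to [g]. /xopeupukoubouw/ → xobeubugoubouw.
Rule 2 (intervocalic spirantization): /b/ is a stop between vowels /o/ and /e/, so it spirantizes to the fricative [v]. /b/ is a stop between vowels /u/ and /u/, so it spirantizes to the fricative [v]. /b/ is a stop between vowels /u/ and /o/, so it spirantizes to the fricative [v]. /xobeubugoubouw/ → xoveuvugouvouw.
Rule 3 (final a-epenthesis): the form ends in the consonant /w/, so [a] is inserted word-finally. /xoveuvugouvouw/ → xoveuvugouvouwa.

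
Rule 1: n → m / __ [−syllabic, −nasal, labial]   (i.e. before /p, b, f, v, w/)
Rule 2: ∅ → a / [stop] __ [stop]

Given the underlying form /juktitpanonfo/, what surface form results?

Rule 1 (nasal place assimilation): /n/ precedes the labial consonant /f/, so it assimilates in place to [m]. /juktitpanonfo/ → juktitpanomfo.
Rule 2 (stop-cluster a-epenthesis): /k/ and /t/ form a stop–stop cluster, so [a] is inserted between them. /t/ and /p/ form a stop–stop cluster, so [a] is inserted between them. /juktitpanomfo/ → jukatitapanomfo.

jukatitapanomfo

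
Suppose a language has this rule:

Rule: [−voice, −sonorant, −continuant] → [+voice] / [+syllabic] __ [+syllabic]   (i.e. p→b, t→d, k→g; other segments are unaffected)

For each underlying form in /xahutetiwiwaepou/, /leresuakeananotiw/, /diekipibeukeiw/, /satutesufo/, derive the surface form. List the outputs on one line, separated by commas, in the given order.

/xahutetiwiwaepou/: /t/ is a voiceless stop between vowels /u/ and /e/, so it voices to [d]. /t/ is a voiceless stop between vowels /e/ and /i/, so it voices to [d]. /p/ is a voiceless stop between vowels /e/ and /o/, so it voices to [b]. → [xahudediwiwaebou].
/leresuakeananotiw/: /k/ is a voiceless stop between vowels /a/ and /e/, so it voices to [g]. /t/ is a voiceless stop between vowels /o/ and /i/, so it voices to [d]. → [leresuageananodiw].
/diekipibeukeiw/: /k/ is a voiceless stop between vowels /e/ and /i/, so it voices to [g]. /p/ is a voiceless stop between vowels /i/ and /i/, so it voices to [b]. /k/ is a voiceless stop between vowels /u/ and /e/, so it voices to [g]. → [diegibibeugeiw].
/satutesufo/: /t/ is a voiceless stop between vowels /a/ and /u/, so it voices to [d]. /t/ is a voiceless stop between vowels /u/ and /e/, so it voices to [d]. → [sadudesufo].

xahudediwiwaebou, leresuageananodiw, diegibibeugeiw, sadudesufo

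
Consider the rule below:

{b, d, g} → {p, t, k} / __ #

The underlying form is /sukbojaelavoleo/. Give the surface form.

No segment of /sukbojaelavoleo/ meets the structural description of the rule, so the form surfaces unchanged.

sukbojaelavoleo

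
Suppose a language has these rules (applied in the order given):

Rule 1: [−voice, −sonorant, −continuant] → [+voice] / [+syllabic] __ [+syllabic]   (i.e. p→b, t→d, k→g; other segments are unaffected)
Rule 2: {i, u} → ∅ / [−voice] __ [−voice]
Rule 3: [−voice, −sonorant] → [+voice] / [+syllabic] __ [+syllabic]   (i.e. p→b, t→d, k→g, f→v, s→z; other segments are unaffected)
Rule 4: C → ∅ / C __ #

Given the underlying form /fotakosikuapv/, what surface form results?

Rule 1 (intervocalic voicing): /t/ is a voiceless stop between vowels /o/ and /a/, so it voices to [d]. /k/ is a voiceless stop between vowels /a/ and /o/, so it voices to [g]. /k/ is a voiceless stop between vowels /i/ and /u/, so it voices to [g]. /fotakosikuapv/ → fodagosiguapv.
Rule 2 (high vowel syncope): no segment meets the environment; /fodagosiguapv/ is unchanged.
Rule 3 (intervocalic voicing): /s/ is a voiceless obstruent between vowels /o/ and /i/, so it voices to [z]. /fodagosiguapv/ → fodagoziguapv.
Rule 4 (final cluster simplification): /v/ is the second consonant of a word-final cluster /pv/, so it deletes. /fodagoziguapv/ → fodagoziguap.

fodagoziguap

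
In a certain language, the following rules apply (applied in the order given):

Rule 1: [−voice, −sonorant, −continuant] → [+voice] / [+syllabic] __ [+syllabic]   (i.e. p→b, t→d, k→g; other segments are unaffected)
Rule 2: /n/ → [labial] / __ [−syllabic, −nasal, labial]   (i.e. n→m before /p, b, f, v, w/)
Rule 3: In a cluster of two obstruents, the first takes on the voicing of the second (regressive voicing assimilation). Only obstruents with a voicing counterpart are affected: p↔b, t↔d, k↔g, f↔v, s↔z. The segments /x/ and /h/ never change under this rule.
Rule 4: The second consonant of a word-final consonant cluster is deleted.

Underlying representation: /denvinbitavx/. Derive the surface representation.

Rule 1 (intervocalic voicing): /t/ is a voiceless stop between vowels /i/ and /a/, so it voices to [d]. /denvinbitavx/ → denvinbidavx.
Rule 2 (nasal place assimilation): /n/ precedes the labial consonant /v/, so it assimilates in place to [m]. /n/ precedes the labial consonant /b/, so it assimilates in place to [m]. /denvinbidavx/ → demvimbidavx.
Rule 3 (regressive voicing assimilation): /v/ precedes the voiceless obstruent /x/, so it devoices to [f] by assimilation. /demvimbidavx/ → demvimbidafx.
Rule 4 (final cluster simplification): /x/ is the second consonant of a word-final cluster /fx/, so it deletes. /demvimbidafx/ → demvimbidaf.

demvimbidaf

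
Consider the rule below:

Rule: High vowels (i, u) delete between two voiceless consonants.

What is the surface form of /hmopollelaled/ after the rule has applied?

No segment of /hmopollelaled/ meets the structural description of the rule, so the form surfaces unchanged.

hmopollelaled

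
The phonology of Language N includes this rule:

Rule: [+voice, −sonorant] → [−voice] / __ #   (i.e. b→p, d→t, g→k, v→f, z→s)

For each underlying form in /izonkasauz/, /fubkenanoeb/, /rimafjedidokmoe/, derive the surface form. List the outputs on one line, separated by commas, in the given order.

izonkasaus, fubkenanoep, rimafjedidokmoe

/izonkasauz/: /z/ is a voiced obstruent in word-final position, so it devoices to [s]. → [izonkasaus].
/fubkenanoeb/: /b/ is a voiced obstruent in word-final position, so it devoices to [p]. → [fubkenanoep].
/rimafjedidokmoe/: the rule's environment is not met; surfaces unchanged as [rimafjedidokmoe].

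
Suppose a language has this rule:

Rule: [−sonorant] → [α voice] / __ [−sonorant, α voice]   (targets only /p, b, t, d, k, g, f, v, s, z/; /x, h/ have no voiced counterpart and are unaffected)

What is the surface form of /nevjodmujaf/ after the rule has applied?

nevjodmujaf

No segment of /nevjodmujaf/ meets the structural description of the rule, so the form surfaces unchanged.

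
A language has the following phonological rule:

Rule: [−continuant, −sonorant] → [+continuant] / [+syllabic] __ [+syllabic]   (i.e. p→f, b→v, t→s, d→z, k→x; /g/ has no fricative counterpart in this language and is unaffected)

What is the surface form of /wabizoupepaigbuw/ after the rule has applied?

wavizoufefaigbuw

Scanning /wabizoupepaigbuw/: /b/ is a stop between vowels /a/ and /i/, so it spirantizes to the fricative [v]; /p/ is a stop between vowels /u/ and /e/, so it spirantizes to the fricative [f]; /p/ is a stop between vowels /e/ and /a/, so it spirantizes to the fricative [f]; /b/ at position 14 is not in the conditioning environment.
Result: [wavizoufefaigbuw].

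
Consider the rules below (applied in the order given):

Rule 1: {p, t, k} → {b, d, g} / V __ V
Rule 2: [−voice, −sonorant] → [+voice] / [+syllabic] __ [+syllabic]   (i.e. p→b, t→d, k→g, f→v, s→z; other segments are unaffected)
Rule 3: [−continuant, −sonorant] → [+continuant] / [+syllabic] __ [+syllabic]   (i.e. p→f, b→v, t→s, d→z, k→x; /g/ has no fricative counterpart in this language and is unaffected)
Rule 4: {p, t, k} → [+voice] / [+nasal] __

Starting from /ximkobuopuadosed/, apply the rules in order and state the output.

Rule 1 (intervocalic voicing): /p/ is a voiceless stop between vowels /o/ and /u/, so it voices to [b]. /ximkobuopuadosed/ → ximkobuobuadosed.
Rule 2 (intervocalic voicing): /s/ is a voiceless obstruent between vowels /o/ and /e/, so it voices to [z]. /ximkobuobuadosed/ → ximkobuobuadozed.
Rule 3 (intervocalic spirantization): /b/ is a stop between vowels /o/ and /u/, so it spirantizes to the fricative [v]. /b/ is a stop between vowels /o/ and /u/, so it spirantizes to the fricative [v]. /d/ is a stop between vowels /a/ and /o/, so it spirantizes to the fricative [z]. /ximkobuobuadozed/ → ximkovuovuazozed.
Rule 4 (post-nasal voicing): /k/ is a voiceless stop immediately after the nasal /m/, so it voices to [g]. /ximkovuovuazozed/ → ximgovuovuazozed.

ximgovuovuazozed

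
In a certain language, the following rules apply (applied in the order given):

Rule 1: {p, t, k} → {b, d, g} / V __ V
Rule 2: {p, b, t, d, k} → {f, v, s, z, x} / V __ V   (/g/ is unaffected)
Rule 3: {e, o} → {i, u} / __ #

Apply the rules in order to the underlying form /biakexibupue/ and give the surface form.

biagexivuvui

Rule 1 (intervocalic voicing): /k/ is a voiceless stop between vowels /a/ and /e/, so it voices to [g]. /p/ is a voiceless stop between vowels /u/ and /u/, so it voices to [b]. /biakexibupue/ → biagexibubue.
Rule 2 (intervocalic spirantization): /b/ is a stop between vowels /i/ and /u/, so it spirantizes to the fricative [v]. /b/ is a stop between vowels /u/ and /u/, so it spirantizes to the fricative [v]. /biagexibubue/ → biagexivuvue.
Rule 3 (final vowel raising): /e/ is a mid vowel in word-final position, so it raises to [i]. /biagexivuvue/ → biagexivuvui.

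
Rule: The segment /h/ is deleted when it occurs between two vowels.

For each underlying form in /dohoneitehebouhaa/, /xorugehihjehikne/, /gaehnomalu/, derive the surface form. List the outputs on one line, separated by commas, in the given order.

/dohoneitehebouhaa/: /h/ occurs between vowels /o/ and /o/, so it deletes. /h/ occurs between vowels /e/ and /e/, so it deletes. /h/ occurs between vowels /u/ and /a/, so it deletes. → [dooneiteebouaa].
/xorugehihjehikne/: /h/ occurs between vowels /e/ and /i/, so it deletes. /h/ occurs between vowels /e/ and /i/, so it deletes. → [xorugeihjeikne].
/gaehnomalu/: the rule's environment is not met; surfaces unchanged as [gaehnomalu].

dooneiteebouaa, xorugeihjeikne, gaehnomalu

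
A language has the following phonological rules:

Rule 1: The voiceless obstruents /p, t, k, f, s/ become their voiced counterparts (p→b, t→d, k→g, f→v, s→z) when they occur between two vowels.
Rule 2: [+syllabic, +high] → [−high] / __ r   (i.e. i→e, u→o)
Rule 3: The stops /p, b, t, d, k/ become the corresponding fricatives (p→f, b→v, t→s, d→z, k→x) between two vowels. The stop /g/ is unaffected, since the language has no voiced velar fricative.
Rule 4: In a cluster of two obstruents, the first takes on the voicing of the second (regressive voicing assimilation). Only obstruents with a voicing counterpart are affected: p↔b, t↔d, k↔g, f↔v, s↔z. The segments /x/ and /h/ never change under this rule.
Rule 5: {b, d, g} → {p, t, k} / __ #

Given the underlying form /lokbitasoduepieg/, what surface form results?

logbizazozueviek

Rule 1 (intervocalic voicing): /t/ is a voiceless obstruent between vowels /i/ and /a/, so it voices to [d]. /s/ is a voiceless obstruent between vowels /a/ and /o/, so it voices to [z]. /p/ is a voiceless obstruent between vowels /e/ and /i/, so it voices to [b]. /lokbitasoduepieg/ → lokbidazoduebieg.
Rule 2 (pre-rhotic lowering): no segment meets the environment; /lokbidazoduebieg/ is unchanged.
Rule 3 (intervocalic spirantization): /d/ is a stop between vowels /i/ and /a/, so it spirantizes to the fricative [z]. /d/ is a stop between vowels /o/ and /u/, so it spirantizes to the fricative [z]. /b/ is a stop between vowels /e/ and /i/, so it spirantizes to the fricative [v]. /lokbidazoduebieg/ → lokbizazozuevieg.
Rule 4 (regressive voicing assimilation): /k/ precedes the voiced obstruent /b/, so it voices to [g] by assimilation. /lokbizazozuevieg/ → logbizazozuevieg.
Rule 5 (final devoicing): /g/ is a voiced stop in word-final position, so it devoices to [k]. /logbizazozuevieg/ → logbizazozueviek.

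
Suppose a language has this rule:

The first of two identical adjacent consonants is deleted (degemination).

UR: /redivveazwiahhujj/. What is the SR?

rediveazwiahuj

/vv/ is a geminate; the first /v/ deletes.
/hh/ is a geminate; the first /h/ deletes.
/jj/ is a geminate; the first /j/ deletes.
The other instances of /r/, /d/, /v/, /z/, /w/, /h/, /j/ do not occur in the required environment and remain unchanged.
Surface form: [rediveazwiahuj].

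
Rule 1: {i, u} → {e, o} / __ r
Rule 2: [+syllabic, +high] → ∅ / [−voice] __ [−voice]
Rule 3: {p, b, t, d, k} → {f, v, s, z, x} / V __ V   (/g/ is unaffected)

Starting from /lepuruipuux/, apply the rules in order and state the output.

Rule 1 (pre-rhotic lowering): /u/ is a high vowel immediately before /r/, so it lowers to [o]. /lepuruipuux/ → leporuipuux.
Rule 2 (high vowel syncope): no segment meets the environment; /leporuipuux/ is unchanged.
Rule 3 (intervocalic spirantization): /p/ is a stop between vowels /e/ and /o/, so it spirantizes to the fricative [f]. /p/ is a stop between vowels /i/ and /u/, so it spirantizes to the fricative [f]. /leporuipuux/ → leforuifuux.

leforuifuux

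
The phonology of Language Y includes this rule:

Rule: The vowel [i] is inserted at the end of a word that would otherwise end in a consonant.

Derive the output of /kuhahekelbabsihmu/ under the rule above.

No segment of /kuhahekelbabsihmu/ meets the structural description of the rule, so the form surfaces unchanged.

kuhahekelbabsihmu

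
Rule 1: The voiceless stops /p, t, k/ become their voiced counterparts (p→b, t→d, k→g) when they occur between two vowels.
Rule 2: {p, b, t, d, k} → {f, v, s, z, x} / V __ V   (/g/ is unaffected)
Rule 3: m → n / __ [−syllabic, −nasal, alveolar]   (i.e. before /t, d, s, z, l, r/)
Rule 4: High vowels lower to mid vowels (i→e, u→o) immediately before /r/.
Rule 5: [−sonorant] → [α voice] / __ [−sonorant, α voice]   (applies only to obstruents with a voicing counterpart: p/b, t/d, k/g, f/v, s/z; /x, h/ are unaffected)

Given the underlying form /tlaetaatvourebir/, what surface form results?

tlaezaadvoorever

Rule 1 (intervocalic voicing): /t/ is a voiceless stop between vowels /e/ and /a/, so it voices to [d]. /tlaetaatvourebir/ → tlaedaatvourebir.
Rule 2 (intervocalic spirantization): /d/ is a stop between vowels /e/ and /a/, so it spirantizes to the fricative [z]. /b/ is a stop between vowels /e/ and /i/, so it spirantizes to the fricative [v]. /tlaedaatvourebir/ → tlaezaatvourevir.
Rule 3 (nasal place assimilation): no segment meets the environment; /tlaezaatvourevir/ is unchanged.
Rule 4 (pre-rhotic lowering): /u/ is a high vowel immediately before /r/, so it lowers to [o]. /i/ is a high vowel immediately before /r/, so it lowers to [e]. /tlaezaatvourevir/ → tlaezaatvoorever.
Rule 5 (regressive voicing assimilation): /t/ precedes the voiced obstruent /v/, so it voices to [d] by assimilation. /tlaezaatvoorever/ → tlaezaadvoorever.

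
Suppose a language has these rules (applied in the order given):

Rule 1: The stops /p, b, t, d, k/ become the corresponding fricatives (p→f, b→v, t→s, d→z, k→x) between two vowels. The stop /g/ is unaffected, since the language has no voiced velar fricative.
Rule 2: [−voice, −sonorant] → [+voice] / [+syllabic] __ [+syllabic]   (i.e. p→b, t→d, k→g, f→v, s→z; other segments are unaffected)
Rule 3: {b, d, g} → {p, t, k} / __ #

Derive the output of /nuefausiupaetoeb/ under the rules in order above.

Rule 1 (intervocalic spirantization): /p/ is a stop between vowels /u/ and /a/, so it spirantizes to the fricative [f]. /t/ is a stop between vowels /e/ and /o/, so it spirantizes to the fricative [s]. /nuefausiupaetoeb/ → nuefausiufaesoeb.
Rule 2 (intervocalic voicing): /f/ is a voiceless obstruent between vowels /e/ and /a/, so it voices to [v]. /s/ is a voiceless obstruent between vowels /u/ and /i/, so it voices to [z]. /f/ is a voiceless obstruent between vowels /u/ and /a/, so it voices to [v]. /s/ is a voiceless obstruent between vowels /e/ and /o/, so it voices to [z]. /nuefausiufaesoeb/ → nuevauziuvaezoeb.
Rule 3 (final devoicing): /b/ is a voiced stop in word-final position, so it devoices to [p]. /nuevauziuvaezoeb/ → nuevauziuvaezoep.

nuevauziuvaezoep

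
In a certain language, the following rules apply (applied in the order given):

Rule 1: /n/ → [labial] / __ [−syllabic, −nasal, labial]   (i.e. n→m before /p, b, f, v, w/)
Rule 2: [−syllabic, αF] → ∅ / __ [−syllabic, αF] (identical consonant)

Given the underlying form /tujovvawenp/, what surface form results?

tujovawemp

Rule 1 (nasal place assimilation): /n/ precedes the labial consonant /p/, so it assimilates in place to [m]. /tujovvawenp/ → tujovvawemp.
Rule 2 (degemination): /vv/ is a geminate; the first /v/ deletes. /tujovvawemp/ → tujovawemp.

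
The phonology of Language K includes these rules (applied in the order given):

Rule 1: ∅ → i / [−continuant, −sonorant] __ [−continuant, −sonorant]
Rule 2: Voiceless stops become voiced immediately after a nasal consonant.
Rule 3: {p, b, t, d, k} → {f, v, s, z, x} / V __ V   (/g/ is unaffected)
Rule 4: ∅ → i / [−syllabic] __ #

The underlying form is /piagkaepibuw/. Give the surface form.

Rule 1 (stop-cluster i-epenthesis): /g/ and /k/ form a stop–stop cluster, so [i] is inserted between them. /piagkaepibuw/ → piagikaepibuw.
Rule 2 (post-nasal voicing): no segment meets the environment; /piagikaepibuw/ is unchanged.
Rule 3 (intervocalic spirantization): /k/ is a stop between vowels /i/ and /a/, so it spirantizes to the fricative [x]. /p/ is a stop between vowels /e/ and /i/, so it spirantizes to the fricative [f]. /b/ is a stop between vowels /i/ and /u/, so it spirantizes to the fricative [v]. /piagikaepibuw/ → piagixaefivuw.
Rule 4 (final i-epenthesis): the form ends in the consonant /w/, so [i] is inserted word-finally. /piagixaefivuw/ → piagixaefivuwi.

piagixaefivuwi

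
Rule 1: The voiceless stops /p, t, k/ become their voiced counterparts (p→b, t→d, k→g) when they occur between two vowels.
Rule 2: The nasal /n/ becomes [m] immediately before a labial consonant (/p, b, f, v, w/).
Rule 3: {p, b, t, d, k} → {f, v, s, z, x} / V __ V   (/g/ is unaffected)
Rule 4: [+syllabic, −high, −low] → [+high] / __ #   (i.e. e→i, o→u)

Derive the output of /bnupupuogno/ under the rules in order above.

bnuvuvuognu

Rule 1 (intervocalic voicing): /p/ is a voiceless stop between vowels /u/ and /u/, so it voices to [b]. /p/ is a voiceless stop between vowels /u/ and /u/, so it voices to [b]. /bnupupuogno/ → bnububuogno.
Rule 2 (nasal place assimilation): no segment meets the environment; /bnububuogno/ is unchanged.
Rule 3 (intervocalic spirantization): /b/ is a stop between vowels /u/ and /u/, so it spirantizes to the fricative [v]. /b/ is a stop between vowels /u/ and /u/, so it spirantizes to the fricative [v]. /bnububuogno/ → bnuvuvuogno.
Rule 4 (final vowel raising): /o/ is a mid vowel in word-final position, so it raises to [u]. /bnuvuvuogno/ → bnuvuvuognu.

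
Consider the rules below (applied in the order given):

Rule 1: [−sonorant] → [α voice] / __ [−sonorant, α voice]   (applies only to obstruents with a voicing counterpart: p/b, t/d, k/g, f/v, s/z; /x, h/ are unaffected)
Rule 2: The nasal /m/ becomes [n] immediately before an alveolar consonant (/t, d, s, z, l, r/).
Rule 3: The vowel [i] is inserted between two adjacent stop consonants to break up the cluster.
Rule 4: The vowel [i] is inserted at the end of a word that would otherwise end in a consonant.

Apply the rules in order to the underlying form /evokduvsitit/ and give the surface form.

Rule 1 (regressive voicing assimilation): /k/ precedes the voiced obstruent /d/, so it voices to [g] by assimilation. /v/ precedes the voiceless obstruent /s/, so it devoices to [f] by assimilation. /evokduvsitit/ → evogdufsitit.
Rule 2 (nasal place assimilation): no segment meets the environment; /evogdufsitit/ is unchanged.
Rule 3 (stop-cluster i-epenthesis): /g/ and /d/ form a stop–stop cluster, so [i] is inserted between them. /evogdufsitit/ → evogidufsitit.
Rule 4 (final i-epenthesis): the form ends in the consonant /t/, so [i] is inserted word-finally. /evogidufsitit/ → evogidufsititi.

evogidufsititi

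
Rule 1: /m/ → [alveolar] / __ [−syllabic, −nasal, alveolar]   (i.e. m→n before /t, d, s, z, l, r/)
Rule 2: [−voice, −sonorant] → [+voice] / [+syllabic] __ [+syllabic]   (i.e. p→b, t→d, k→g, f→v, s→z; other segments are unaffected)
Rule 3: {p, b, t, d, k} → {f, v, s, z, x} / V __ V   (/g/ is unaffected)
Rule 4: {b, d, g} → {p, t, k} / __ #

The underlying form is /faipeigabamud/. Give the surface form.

faiveigavamut

Rule 1 (nasal place assimilation): no segment meets the environment; /faipeigabamud/ is unchanged.
Rule 2 (intervocalic voicing): /p/ is a voiceless obstruent between vowels /i/ and /e/, so it voices to [b]. /faipeigabamud/ → faibeigabamud.
Rule 3 (intervocalic spirantization): /b/ is a stop between vowels /i/ and /e/, so it spirantizes to the fricative [v]. /b/ is a stop between vowels /a/ and /a/, so it spirantizes to the fricative [v]. /faibeigabamud/ → faiveigavamud.
Rule 4 (final devoicing): /d/ is a voiced stop in word-final position, so it devoices to [t]. /faiveigavamud/ → faiveigavamut.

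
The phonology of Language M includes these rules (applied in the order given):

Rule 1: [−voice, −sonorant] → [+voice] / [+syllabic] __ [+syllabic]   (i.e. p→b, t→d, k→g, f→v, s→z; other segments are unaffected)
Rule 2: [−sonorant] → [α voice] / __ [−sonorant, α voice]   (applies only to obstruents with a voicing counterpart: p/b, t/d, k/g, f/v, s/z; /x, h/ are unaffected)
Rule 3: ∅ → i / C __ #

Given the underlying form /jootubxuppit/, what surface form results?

Rule 1 (intervocalic voicing): /t/ is a voiceless obstruent between vowels /o/ and /u/, so it voices to [d]. /jootubxuppit/ → joodubxuppit.
Rule 2 (regressive voicing assimilation): /b/ precedes the voiceless obstruent /x/, so it devoices to [p] by assimilation. /joodubxuppit/ → joodupxuppit.
Rule 3 (final i-epenthesis): the form ends in the consonant /t/, so [i] is inserted word-finally. /joodupxuppit/ → joodupxuppiti.

joodupxuppiti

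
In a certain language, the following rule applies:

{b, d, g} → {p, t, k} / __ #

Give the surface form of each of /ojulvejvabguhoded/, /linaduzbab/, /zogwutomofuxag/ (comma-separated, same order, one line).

/ojulvejvabguhoded/: /d/ is a voiced stop in word-final position, so it devoices to [t]. → [ojulvejvabguhodet].
/linaduzbab/: /b/ is a voiced stop in word-final position, so it devoices to [p]. → [linaduzbap].
/zogwutomofuxag/: /g/ is a voiced stop in word-final position, so it devoices to [k]. → [zogwutomofuxak].

ojulvejvabguhodet, linaduzbap, zogwutomofuxak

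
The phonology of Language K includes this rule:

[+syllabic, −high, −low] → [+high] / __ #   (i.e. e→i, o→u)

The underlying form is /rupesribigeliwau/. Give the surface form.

rupesribigeliwau

No segment of /rupesribigeliwau/ meets the structural description of the rule, so the form surfaces unchanged.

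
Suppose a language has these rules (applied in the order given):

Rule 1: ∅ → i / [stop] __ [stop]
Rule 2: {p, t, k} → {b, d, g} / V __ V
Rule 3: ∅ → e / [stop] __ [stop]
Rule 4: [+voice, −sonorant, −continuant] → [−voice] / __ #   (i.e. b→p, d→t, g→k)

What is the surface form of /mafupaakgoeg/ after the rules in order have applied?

mafubaagigoek

Rule 1 (stop-cluster i-epenthesis): /k/ and /g/ form a stop–stop cluster, so [i] is inserted between them. /mafupaakgoeg/ → mafupaakigoeg.
Rule 2 (intervocalic voicing): /p/ is a voiceless stop between vowels /u/ and /a/, so it voices to [b]. /k/ is a voiceless stop between vowels /a/ and /i/, so it voices to [g]. /mafupaakigoeg/ → mafubaagigoeg.
Rule 3 (stop-cluster e-epenthesis): no segment meets the environment; /mafubaagigoeg/ is unchanged.
Rule 4 (final devoicing): /g/ is a voiced stop in word-final position, so it devoices to [k]. /mafubaagigoeg/ → mafubaagigoek.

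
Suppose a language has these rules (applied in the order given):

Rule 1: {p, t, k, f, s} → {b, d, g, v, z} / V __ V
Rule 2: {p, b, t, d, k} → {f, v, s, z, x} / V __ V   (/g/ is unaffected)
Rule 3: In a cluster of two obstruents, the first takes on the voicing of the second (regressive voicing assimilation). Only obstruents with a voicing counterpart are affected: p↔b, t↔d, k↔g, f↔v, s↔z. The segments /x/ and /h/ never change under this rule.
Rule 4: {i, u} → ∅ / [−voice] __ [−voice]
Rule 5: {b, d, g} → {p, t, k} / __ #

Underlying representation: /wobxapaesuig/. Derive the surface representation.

Rule 1 (intervocalic voicing): /p/ is a voiceless obstruent between vowels /a/ and /a/, so it voices to [b]. /s/ is a voiceless obstruent between vowels /e/ and /u/, so it voices to [z]. /wobxapaesuig/ → wobxabaezuig.
Rule 2 (intervocalic spirantization): /b/ is a stop between vowels /a/ and /a/, so it spirantizes to the fricative [v]. /wobxabaezuig/ → wobxavaezuig.
Rule 3 (regressive voicing assimilation): /b/ precedes the voiceless obstruent /x/, so it devoices to [p] by assimilation. /wobxavaezuig/ → wopxavaezuig.
Rule 4 (high vowel syncope): no segment meets the environment; /wopxavaezuig/ is unchanged.
Rule 5 (final devoicing): /g/ is a voiced stop in word-final position, so it devoices to [k]. /wopxavaezuig/ → wopxavaezuik.

wopxavaezuik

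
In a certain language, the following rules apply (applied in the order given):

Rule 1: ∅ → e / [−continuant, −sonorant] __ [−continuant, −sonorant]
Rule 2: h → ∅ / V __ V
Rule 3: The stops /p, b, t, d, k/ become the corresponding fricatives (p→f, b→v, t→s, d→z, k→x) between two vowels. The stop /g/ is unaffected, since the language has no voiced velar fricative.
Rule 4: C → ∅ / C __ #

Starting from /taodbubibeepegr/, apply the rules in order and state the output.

Rule 1 (stop-cluster e-epenthesis): /d/ and /b/ form a stop–stop cluster, so [e] is inserted between them. /taodbubibeepegr/ → taodebubibeepegr.
Rule 2 (intervocalic h-deletion): no segment meets the environment; /taodebubibeepegr/ is unchanged.
Rule 3 (intervocalic spirantization): /d/ is a stop between vowels /o/ and /e/, so it spirantizes to the fricative [z]. /b/ is a stop between vowels /e/ and /u/, so it spirantizes to the fricative [v]. /b/ is a stop between vowels /u/ and /i/, so it spirantizes to the fricative [v]. /b/ is a stop between vowels /i/ and /e/, so it spirantizes to the fricative [v]. /p/ is a stop between vowels /e/ and /e/, so it spirantizes to the fricative [f]. /taodebubibeepegr/ → taozevuviveefegr.
Rule 4 (final cluster simplification): /r/ is the second consonant of a word-final cluster /gr/, so it deletes. /taozevuviveefegr/ → taozevuviveefeg.

taozevuviveefeg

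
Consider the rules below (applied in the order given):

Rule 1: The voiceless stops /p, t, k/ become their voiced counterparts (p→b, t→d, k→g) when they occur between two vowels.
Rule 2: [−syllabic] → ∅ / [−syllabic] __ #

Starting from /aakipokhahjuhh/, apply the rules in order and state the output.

Rule 1 (intervocalic voicing): /k/ is a voiceless stop between vowels /a/ and /i/, so it voices to [g]. /p/ is a voiceless stop between vowels /i/ and /o/, so it voices to [b]. /aakipokhahjuhh/ → aagibokhahjuhh.
Rule 2 (final cluster simplification): /h/ is the second consonant of a word-final cluster /hh/, so it deletes. /aagibokhahjuhh/ → aagibokhahjuh.

aagibokhahjuh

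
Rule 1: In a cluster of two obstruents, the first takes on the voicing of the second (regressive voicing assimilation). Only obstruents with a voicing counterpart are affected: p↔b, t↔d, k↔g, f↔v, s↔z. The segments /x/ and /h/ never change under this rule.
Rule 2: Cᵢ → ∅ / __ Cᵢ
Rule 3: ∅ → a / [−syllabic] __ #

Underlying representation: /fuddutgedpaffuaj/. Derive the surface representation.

fududgetpafuaja

Rule 1 (regressive voicing assimilation): /t/ precedes the voiced obstruent /g/, so it voices to [d] by assimilation. /d/ precedes the voiceless obstruent /p/, so it devoices to [t] by assimilation. /fuddutgedpaffuaj/ → fuddudgetpaffuaj.
Rule 2 (degemination): /dd/ is a geminate; the first /d/ deletes. /ff/ is a geminate; the first /f/ deletes. /fuddudgetpaffuaj/ → fududgetpafuaj.
Rule 3 (final a-epenthesis): the form ends in the consonant /j/, so [a] is inserted word-finally. /fududgetpafuaj/ → fududgetpafuaja.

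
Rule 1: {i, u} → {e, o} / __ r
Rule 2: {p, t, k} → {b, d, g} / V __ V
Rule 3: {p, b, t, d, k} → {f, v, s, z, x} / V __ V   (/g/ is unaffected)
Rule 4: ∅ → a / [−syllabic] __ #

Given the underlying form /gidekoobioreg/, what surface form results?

Rule 1 (pre-rhotic lowering): no segment meets the environment; /gidekoobioreg/ is unchanged.
Rule 2 (intervocalic voicing): /k/ is a voiceless stop between vowels /e/ and /o/, so it voices to [g]. /gidekoobioreg/ → gidegoobioreg.
Rule 3 (intervocalic spirantization): /d/ is a stop between vowels /i/ and /e/, so it spirantizes to the fricative [z]. /b/ is a stop between vowels /o/ and /i/, so it spirantizes to the fricative [v]. /gidegoobioreg/ → gizegoovioreg.
Rule 4 (final a-epenthesis): the form ends in the consonant /g/, so [a] is inserted word-finally. /gizegoovioreg/ → gizegooviorega.

gizegooviorega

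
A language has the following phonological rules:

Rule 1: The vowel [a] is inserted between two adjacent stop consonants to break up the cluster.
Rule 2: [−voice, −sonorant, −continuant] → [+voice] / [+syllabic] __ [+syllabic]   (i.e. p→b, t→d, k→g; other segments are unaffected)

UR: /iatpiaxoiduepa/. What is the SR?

iadabiaxoidueba

Rule 1 (stop-cluster a-epenthesis): /t/ and /p/ form a stop–stop cluster, so [a] is inserted between them. /iatpiaxoiduepa/ → iatapiaxoiduepa.
Rule 2 (intervocalic voicing): /t/ is a voiceless stop between vowels /a/ and /a/, so it voices to [d]. /p/ is a voiceless stop between vowels /a/ and /i/, so it voices to [b]. /p/ is a voiceless stop between vowels /e/ and /a/, so it voices to [b]. /iatapiaxoiduepa/ → iadabiaxoidueba.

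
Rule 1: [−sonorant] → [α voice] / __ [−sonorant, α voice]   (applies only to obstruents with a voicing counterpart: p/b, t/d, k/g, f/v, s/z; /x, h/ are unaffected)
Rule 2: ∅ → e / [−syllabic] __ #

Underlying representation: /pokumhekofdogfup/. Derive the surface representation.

pokumhekovdokfupe

Rule 1 (regressive voicing assimilation): /f/ precedes the voiced obstruent /d/, so it voices to [v] by assimilation. /g/ precedes the voiceless obstruent /f/, so it devoices to [k] by assimilation. /pokumhekofdogfup/ → pokumhekovdokfup.
Rule 2 (final e-epenthesis): the form ends in the consonant /p/, so [e] is inserted word-finally. /pokumhekovdokfup/ → pokumhekovdokfupe.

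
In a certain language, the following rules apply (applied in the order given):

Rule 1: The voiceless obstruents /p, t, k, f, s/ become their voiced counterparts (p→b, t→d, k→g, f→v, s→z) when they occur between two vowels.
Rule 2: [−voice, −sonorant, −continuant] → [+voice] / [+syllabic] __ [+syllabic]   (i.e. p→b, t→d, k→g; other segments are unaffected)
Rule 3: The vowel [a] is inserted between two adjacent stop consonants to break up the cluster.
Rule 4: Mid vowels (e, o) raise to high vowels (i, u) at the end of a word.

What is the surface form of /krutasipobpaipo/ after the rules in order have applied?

krudazibobapaibu

Rule 1 (intervocalic voicing): /t/ is a voiceless obstruent between vowels /u/ and /a/, so it voices to [d]. /s/ is a voiceless obstruent between vowels /a/ and /i/, so it voices to [z]. /p/ is a voiceless obstruent between vowels /i/ and /o/, so it voices to [b]. /p/ is a voiceless obstruent between vowels /i/ and /o/, so it voices to [b]. /krutasipobpaipo/ → krudazibobpaibo.
Rule 2 (intervocalic voicing): no segment meets the environment; /krudazibobpaibo/ is unchanged.
Rule 3 (stop-cluster a-epenthesis): /b/ and /p/ form a stop–stop cluster, so [a] is inserted between them. /krudazibobpaibo/ → krudazibobapaibo.
Rule 4 (final vowel raising): /o/ is a mid vowel in word-final position, so it raises to [u]. /krudazibobapaibo/ → krudazibobapaibu.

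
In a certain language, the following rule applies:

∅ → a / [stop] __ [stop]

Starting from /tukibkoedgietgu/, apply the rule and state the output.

tukibakoedagietagu

/b/ and /k/ form a stop–stop cluster, so [a] is inserted between them.
/d/ and /g/ form a stop–stop cluster, so [a] is inserted between them.
/t/ and /g/ form a stop–stop cluster, so [a] is inserted between them.
Surface form: [tukibakoedagietagu].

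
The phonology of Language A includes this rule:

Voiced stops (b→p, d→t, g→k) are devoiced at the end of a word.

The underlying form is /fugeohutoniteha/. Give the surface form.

No segment of /fugeohutoniteha/ meets the structural description of the rule, so the form surfaces unchanged.

fugeohutoniteha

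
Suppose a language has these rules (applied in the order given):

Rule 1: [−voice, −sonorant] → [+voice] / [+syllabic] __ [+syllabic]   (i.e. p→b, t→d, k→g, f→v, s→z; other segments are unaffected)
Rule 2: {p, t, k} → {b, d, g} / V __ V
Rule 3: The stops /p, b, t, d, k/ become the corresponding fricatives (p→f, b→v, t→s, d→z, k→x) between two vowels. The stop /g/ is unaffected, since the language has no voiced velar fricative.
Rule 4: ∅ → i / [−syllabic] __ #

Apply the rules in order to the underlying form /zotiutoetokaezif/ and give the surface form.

zoziuzoezogaezifi

Rule 1 (intervocalic voicing): /t/ is a voiceless obstruent between vowels /o/ and /i/, so it voices to [d]. /t/ is a voiceless obstruent between vowels /u/ and /o/, so it voices to [d]. /t/ is a voiceless obstruent between vowels /e/ and /o/, so it voices to [d]. /k/ is a voiceless obstruent between vowels /o/ and /a/, so it voices to [g]. /zotiutoetokaezif/ → zodiudoedogaezif.
Rule 2 (intervocalic voicing): no segment meets the environment; /zodiudoedogaezif/ is unchanged.
Rule 3 (intervocalic spirantization): /d/ is a stop between vowels /o/ and /i/, so it spirantizes to the fricative [z]. /d/ is a stop between vowels /u/ and /o/, so it spirantizes to the fricative [z]. /d/ is a stop between vowels /e/ and /o/, so it spirantizes to the fricative [z]. /zodiudoedogaezif/ → zoziuzoezogaezif.
Rule 4 (final i-epenthesis): the form ends in the consonant /f/, so [i] is inserted word-finally. /zoziuzoezogaezif/ → zoziuzoezogaezifi.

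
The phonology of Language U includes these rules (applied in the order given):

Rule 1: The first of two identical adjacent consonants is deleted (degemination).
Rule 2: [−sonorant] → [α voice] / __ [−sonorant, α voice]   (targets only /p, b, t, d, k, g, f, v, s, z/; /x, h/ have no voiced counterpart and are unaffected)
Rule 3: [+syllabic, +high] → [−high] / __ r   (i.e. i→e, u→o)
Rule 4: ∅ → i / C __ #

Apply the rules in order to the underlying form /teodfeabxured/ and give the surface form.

Rule 1 (degemination): no segment meets the environment; /teodfeabxured/ is unchanged.
Rule 2 (regressive voicing assimilation): /d/ precedes the voiceless obstruent /f/, so it devoices to [t] by assimilation. /b/ precedes the voiceless obstruent /x/, so it devoices to [p] by assimilation. /teodfeabxured/ → teotfeapxured.
Rule 3 (pre-rhotic lowering): /u/ is a high vowel immediately before /r/, so it lowers to [o]. /teotfeapxured/ → teotfeapxored.
Rule 4 (final i-epenthesis): the form ends in the consonant /d/, so [i] is inserted word-finally. /teotfeapxored/ → teotfeapxoredi.

teotfeapxoredi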